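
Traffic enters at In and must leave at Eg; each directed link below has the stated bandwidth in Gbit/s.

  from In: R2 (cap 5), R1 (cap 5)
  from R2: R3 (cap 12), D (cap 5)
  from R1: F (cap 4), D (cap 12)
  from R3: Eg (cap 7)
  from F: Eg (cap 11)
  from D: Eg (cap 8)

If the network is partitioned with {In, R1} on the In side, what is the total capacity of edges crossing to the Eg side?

21

Edges leaving {In, R1}: In→R2 (5), R1→F (4), R1→D (12).
Cut capacity = 5 + 4 + 12 = 21.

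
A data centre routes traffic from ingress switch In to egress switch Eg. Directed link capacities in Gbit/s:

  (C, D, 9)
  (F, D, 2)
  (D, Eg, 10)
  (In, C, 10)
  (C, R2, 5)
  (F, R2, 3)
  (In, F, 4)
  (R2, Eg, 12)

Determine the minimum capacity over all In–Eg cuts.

14

Augment In→F→D→Eg: bottleneck 2, flow now 2.
Augment In→F→R2→Eg: bottleneck 2, flow now 4.
Augment In→C→D→Eg: bottleneck 8, flow now 12.
Augment In→C→R2→Eg: bottleneck 2, flow now 14.
No augmenting path remains; maximum flow = 14.
By max-flow min-cut, the minimum cut capacity equals the max flow.
In the residual graph, reachable from In: {In}.
Min-cut edges: In→F (4), In→C (10); capacity 4 + 10 = 14.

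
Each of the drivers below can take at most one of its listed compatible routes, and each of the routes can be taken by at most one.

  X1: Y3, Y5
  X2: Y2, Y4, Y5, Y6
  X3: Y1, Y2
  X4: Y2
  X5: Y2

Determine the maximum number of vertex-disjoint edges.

4

Unit-capacity flow: source→left, listed edges, right→sink; max matching = max flow.
Augmenting path X1→Y3 (+1); matched 1.
Augmenting path X2→Y2 (+1); matched 2.
Augmenting path X3→Y1 (+1); matched 3.
Augmenting path X4→Y2→X2→Y4 (+1); matched 4.
No augmenting path remains; maximum matching = 4.
König certificate: {X1, X2, X3, Y2} is a vertex cover of size 4 (every listed pair touches it), so no matching can be larger.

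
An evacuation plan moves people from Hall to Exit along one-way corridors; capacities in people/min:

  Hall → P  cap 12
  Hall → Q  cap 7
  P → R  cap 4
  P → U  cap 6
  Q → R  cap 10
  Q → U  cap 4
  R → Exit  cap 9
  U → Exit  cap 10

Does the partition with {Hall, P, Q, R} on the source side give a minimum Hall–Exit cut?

No — its capacity is 19, but the minimum cut has capacity 17.

Given cut capacity: 6 + 4 + 9 = 19.
Augment Hall→P→R→Exit: bottleneck 4, flow now 4.
Augment Hall→P→U→Exit: bottleneck 6, flow now 10.
Augment Hall→Q→R→Exit: bottleneck 5, flow now 15.
Augment Hall→Q→U→Exit: bottleneck 2, flow now 17.
No augmenting path remains; maximum flow = 17.
In the residual graph, reachable from Hall: {Hall, P}.
Min-cut edges: Hall→Q (7), P→R (4), P→U (6); capacity 7 + 4 + 6 = 17.
Cut capacity 19 exceeds the max flow 17, so it is not minimum.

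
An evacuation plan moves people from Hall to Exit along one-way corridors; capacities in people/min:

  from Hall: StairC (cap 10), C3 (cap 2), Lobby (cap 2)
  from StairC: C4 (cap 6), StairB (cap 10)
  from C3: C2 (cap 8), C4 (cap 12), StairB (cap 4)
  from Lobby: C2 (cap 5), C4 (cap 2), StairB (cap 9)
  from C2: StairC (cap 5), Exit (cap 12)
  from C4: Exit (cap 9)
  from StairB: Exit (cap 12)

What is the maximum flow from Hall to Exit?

14

Augment Hall→StairC→C4→Exit: bottleneck 6, flow now 6.
Augment Hall→StairC→StairB→Exit: bottleneck 4, flow now 10.
Augment Hall→C3→C2→Exit: bottleneck 2, flow now 12.
Augment Hall→Lobby→C2→Exit: bottleneck 2, flow now 14.
No augmenting path remains; maximum flow = 14.
In the residual graph, reachable from Hall: {Hall}.
Min-cut edges: Hall→StairC (10), Hall→C3 (2), Hall→Lobby (2); capacity 10 + 2 + 2 = 14.
This cut is saturated, so no flow can exceed 14.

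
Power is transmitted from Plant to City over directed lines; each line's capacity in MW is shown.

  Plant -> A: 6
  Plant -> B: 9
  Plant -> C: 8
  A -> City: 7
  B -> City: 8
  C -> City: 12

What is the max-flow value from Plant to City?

Augment Plant→A→City: bottleneck 6, flow now 6.
Augment Plant→B→City: bottleneck 8, flow now 14.
Augment Plant→C→City: bottleneck 8, flow now 22.
No augmenting path remains; maximum flow = 22.
In the residual graph, reachable from Plant: {Plant, B}.
Min-cut edges: Plant→A (6), Plant→C (8), B→City (8); capacity 6 + 8 + 8 = 22.
This cut is saturated, so no flow can exceed 22.

22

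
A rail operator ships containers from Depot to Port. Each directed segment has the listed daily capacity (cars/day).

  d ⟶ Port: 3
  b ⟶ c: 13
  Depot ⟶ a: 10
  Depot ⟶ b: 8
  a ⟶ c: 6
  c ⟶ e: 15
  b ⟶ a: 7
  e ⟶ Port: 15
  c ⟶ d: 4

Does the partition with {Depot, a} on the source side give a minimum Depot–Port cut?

Given cut capacity: 8 + 6 = 14.
Augment Depot→a→c→d→Port: bottleneck 3, flow now 3.
Augment Depot→a→c→e→Port: bottleneck 3, flow now 6.
Augment Depot→b→c→e→Port: bottleneck 8, flow now 14.
No augmenting path remains; maximum flow = 14.
Cut capacity 14 equals the max flow, so it is a minimum cut.

Yes — it is a minimum cut (capacity 14).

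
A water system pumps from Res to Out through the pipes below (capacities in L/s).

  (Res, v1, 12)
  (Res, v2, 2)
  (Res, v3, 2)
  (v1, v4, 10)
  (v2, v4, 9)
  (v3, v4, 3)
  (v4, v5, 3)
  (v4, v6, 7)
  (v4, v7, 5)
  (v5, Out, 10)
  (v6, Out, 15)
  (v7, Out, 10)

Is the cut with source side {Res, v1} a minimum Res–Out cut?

Yes — it is a minimum cut (capacity 14).

Given cut capacity: 2 + 2 + 10 = 14.
Augment Res→v1→v4→v5→Out: bottleneck 3, flow now 3.
Augment Res→v1→v4→v6→Out: bottleneck 7, flow now 10.
Augment Res→v2→v4→v7→Out: bottleneck 2, flow now 12.
Augment Res→v3→v4→v7→Out: bottleneck 2, flow now 14.
No augmenting path remains; maximum flow = 14.
Cut capacity 14 equals the max flow, so it is a minimum cut.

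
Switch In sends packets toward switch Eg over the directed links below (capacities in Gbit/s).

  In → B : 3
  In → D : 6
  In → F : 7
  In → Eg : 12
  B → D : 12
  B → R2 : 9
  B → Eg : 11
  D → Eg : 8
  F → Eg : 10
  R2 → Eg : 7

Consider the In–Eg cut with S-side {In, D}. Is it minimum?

No — its capacity is 30, but the minimum cut has capacity 28.

Given cut capacity: 3 + 7 + 12 + 8 = 30.
Augment In→Eg: bottleneck 12, flow now 12.
Augment In→B→Eg: bottleneck 3, flow now 15.
Augment In→D→Eg: bottleneck 6, flow now 21.
Augment In→F→Eg: bottleneck 7, flow now 28.
No augmenting path remains; maximum flow = 28.
In the residual graph, reachable from In: {In}.
Min-cut edges: In→B (3), In→D (6), In→F (7), In→Eg (12); capacity 3 + 6 + 7 + 12 = 28.
Cut capacity 30 exceeds the max flow 28, so it is not minimum.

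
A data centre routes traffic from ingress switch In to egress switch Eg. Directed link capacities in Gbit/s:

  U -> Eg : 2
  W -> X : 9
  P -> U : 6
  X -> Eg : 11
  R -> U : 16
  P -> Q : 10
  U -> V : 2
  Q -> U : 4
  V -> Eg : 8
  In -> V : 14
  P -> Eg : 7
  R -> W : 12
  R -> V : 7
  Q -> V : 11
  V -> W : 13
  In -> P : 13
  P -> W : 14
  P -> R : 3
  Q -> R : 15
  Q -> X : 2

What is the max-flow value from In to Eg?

27

Augment In→P→Eg: bottleneck 7, flow now 7.
Augment In→V→Eg: bottleneck 8, flow now 15.
Augment In→P→U→Eg: bottleneck 2, flow now 17.
Augment In→P→Q→X→Eg: bottleneck 2, flow now 19.
Augment In→P→W→X→Eg: bottleneck 2, flow now 21.
Augment In→V→W→X→Eg: bottleneck 6, flow now 27.
No augmenting path remains; maximum flow = 27.
In the residual graph, reachable from In: {In}.
Min-cut edges: In→P (13), In→V (14); capacity 13 + 14 = 27.
This cut is saturated, so no flow can exceed 27.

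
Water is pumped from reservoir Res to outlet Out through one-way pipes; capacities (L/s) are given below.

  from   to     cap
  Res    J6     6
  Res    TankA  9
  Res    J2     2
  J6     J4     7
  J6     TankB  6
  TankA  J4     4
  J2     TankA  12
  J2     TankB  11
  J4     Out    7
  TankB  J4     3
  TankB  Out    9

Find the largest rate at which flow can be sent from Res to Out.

Augment Res→J6→J4→Out: bottleneck 6, flow now 6.
Augment Res→TankA→J4→Out: bottleneck 1, flow now 7.
Augment Res→J2→TankB→Out: bottleneck 2, flow now 9.
Augment Res→TankA→J4→J6→TankB→Out: bottleneck 3, flow now 12. (uses reverse residual edge)
No augmenting path remains; maximum flow = 12.
In the residual graph, reachable from Res: {Res, TankA}.
Min-cut edges: Res→J6 (6), Res→J2 (2), TankA→J4 (4); capacity 6 + 2 + 4 = 12.
This cut is saturated, so no flow can exceed 12.

12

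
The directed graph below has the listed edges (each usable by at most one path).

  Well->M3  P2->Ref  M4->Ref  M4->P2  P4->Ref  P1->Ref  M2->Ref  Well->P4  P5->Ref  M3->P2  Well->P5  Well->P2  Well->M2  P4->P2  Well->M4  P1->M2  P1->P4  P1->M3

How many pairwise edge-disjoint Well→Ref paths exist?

Assign every edge capacity 1; by Menger, the answer equals the max flow.
Path Well→M4→Ref (+1); total 1.
Path Well→P5→Ref (+1); total 2.
Path Well→P4→Ref (+1); total 3.
Path Well→P2→Ref (+1); total 4.
Path Well→M2→Ref (+1); total 5.
No residual Well→Ref path; max flow = 5.
Certifying cut of size 5: {P2→Ref, Well→M2, Well→M4, Well→P4, Well→P5}.

5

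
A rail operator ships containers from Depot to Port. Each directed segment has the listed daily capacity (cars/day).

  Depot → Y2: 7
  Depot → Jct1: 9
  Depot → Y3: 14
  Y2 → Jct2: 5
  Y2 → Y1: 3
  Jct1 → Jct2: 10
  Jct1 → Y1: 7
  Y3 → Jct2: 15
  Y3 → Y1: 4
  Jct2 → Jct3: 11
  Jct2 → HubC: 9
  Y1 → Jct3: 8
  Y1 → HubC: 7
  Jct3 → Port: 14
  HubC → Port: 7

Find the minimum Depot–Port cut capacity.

Augment Depot→Y2→Jct2→Jct3→Port: bottleneck 5, flow now 5.
Augment Depot→Y2→Y1→Jct3→Port: bottleneck 2, flow now 7.
Augment Depot→Jct1→Jct2→Jct3→Port: bottleneck 6, flow now 13.
Augment Depot→Jct1→Jct2→HubC→Port: bottleneck 3, flow now 16.
Augment Depot→Y3→Jct2→HubC→Port: bottleneck 4, flow now 20.
Augment Depot→Y3→Y1→Jct3→Port: bottleneck 1, flow now 21.
No augmenting path remains; maximum flow = 21.
By max-flow min-cut, the minimum cut capacity equals the max flow.
In the residual graph, reachable from Depot: {Depot, Y2, Jct1, Y3, Jct2, Y1, Jct3, HubC}.
Min-cut edges: Jct3→Port (14), HubC→Port (7); capacity 14 + 7 = 21.

21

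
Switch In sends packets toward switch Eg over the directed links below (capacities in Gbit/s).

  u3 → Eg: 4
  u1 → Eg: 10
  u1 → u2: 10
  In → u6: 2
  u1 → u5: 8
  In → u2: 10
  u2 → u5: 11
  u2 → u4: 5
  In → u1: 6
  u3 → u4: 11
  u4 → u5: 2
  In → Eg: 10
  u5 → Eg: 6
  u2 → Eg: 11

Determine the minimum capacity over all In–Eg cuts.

Augment In→Eg: bottleneck 10, flow now 10.
Augment In→u1→Eg: bottleneck 6, flow now 16.
Augment In→u2→Eg: bottleneck 10, flow now 26.
No augmenting path remains; maximum flow = 26.
By max-flow min-cut, the minimum cut capacity equals the max flow.
In the residual graph, reachable from In: {In, u6}.
Min-cut edges: In→u1 (6), In→u2 (10), In→Eg (10); capacity 6 + 10 + 10 = 26.

26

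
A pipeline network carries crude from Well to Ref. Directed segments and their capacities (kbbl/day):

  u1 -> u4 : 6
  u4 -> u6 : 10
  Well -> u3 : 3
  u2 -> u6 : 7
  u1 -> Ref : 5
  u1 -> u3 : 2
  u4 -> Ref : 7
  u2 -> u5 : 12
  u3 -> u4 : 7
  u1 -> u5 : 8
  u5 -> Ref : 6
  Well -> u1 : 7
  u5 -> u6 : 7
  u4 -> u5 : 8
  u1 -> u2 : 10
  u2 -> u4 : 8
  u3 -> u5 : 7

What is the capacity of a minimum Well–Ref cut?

10

Augment Well→u1→Ref: bottleneck 5, flow now 5.
Augment Well→u1→u4→Ref: bottleneck 2, flow now 7.
Augment Well→u3→u4→Ref: bottleneck 3, flow now 10.
No augmenting path remains; maximum flow = 10.
By max-flow min-cut, the minimum cut capacity equals the max flow.
In the residual graph, reachable from Well: {Well}.
Min-cut edges: Well→u1 (7), Well→u3 (3); capacity 7 + 3 = 10.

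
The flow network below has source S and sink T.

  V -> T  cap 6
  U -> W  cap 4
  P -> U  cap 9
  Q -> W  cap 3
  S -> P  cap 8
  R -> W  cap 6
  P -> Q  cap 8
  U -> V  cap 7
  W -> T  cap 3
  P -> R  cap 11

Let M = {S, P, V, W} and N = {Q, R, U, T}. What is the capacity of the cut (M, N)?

37

Edges leaving {S, P, V, W}: P→Q (8), P→R (11), P→U (9), V→T (6), W→T (3).
Cut capacity = 8 + 11 + 9 + 6 + 3 = 37.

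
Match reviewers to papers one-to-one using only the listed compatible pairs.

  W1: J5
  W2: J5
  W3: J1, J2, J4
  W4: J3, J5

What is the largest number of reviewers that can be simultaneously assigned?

Unit-capacity flow: source→left, listed edges, right→sink; max matching = max flow.
Augmenting path W1→J5 (+1); matched 1.
Augmenting path W3→J1 (+1); matched 2.
Augmenting path W4→J3 (+1); matched 3.
No augmenting path remains; maximum matching = 3.
König certificate: {W3, W4, J5} is a vertex cover of size 3 (every listed pair touches it), so no matching can be larger.

3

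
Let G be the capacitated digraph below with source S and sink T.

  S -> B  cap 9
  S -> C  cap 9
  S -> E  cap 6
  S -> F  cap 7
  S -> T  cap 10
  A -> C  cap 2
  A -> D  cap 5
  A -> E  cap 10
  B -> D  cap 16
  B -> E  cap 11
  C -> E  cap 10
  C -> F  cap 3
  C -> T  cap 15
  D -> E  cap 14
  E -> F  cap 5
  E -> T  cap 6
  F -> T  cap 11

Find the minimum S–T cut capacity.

36

Augment S→T: bottleneck 10, flow now 10.
Augment S→C→T: bottleneck 9, flow now 19.
Augment S→E→T: bottleneck 6, flow now 25.
Augment S→F→T: bottleneck 7, flow now 32.
Augment S→B→E→F→T: bottleneck 4, flow now 36.
No augmenting path remains; maximum flow = 36.
By max-flow min-cut, the minimum cut capacity equals the max flow.
In the residual graph, reachable from S: {S, B, D, E, F}.
Min-cut edges: S→C (9), S→T (10), E→T (6), F→T (11); capacity 9 + 10 + 6 + 11 = 36.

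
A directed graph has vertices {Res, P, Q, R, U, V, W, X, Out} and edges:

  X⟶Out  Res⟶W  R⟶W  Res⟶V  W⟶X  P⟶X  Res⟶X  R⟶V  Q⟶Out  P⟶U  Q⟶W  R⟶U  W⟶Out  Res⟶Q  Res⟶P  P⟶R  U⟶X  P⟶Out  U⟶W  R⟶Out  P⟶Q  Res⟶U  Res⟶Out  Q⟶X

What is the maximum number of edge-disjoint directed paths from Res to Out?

Assign every edge capacity 1; by Menger, the answer equals the max flow.
Path Res→Out (+1); total 1.
Path Res→P→Out (+1); total 2.
Path Res→Q→Out (+1); total 3.
Path Res→W→Out (+1); total 4.
Path Res→X→Out (+1); total 5.
No residual Res→Out path; max flow = 5.
Certifying cut of size 5: {Res→Out, Res→P, Res→Q, W→Out, X→Out}.

5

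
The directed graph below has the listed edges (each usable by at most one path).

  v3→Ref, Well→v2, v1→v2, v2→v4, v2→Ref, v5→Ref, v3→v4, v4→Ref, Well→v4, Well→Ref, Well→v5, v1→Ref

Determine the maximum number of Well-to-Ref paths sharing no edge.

4

Assign every edge capacity 1; by Menger, the answer equals the max flow.
Path Well→Ref (+1); total 1.
Path Well→v2→Ref (+1); total 2.
Path Well→v4→Ref (+1); total 3.
Path Well→v5→Ref (+1); total 4.
No residual Well→Ref path; max flow = 4.
Certifying cut of size 4: {Well→Ref, Well→v2, Well→v4, Well→v5}.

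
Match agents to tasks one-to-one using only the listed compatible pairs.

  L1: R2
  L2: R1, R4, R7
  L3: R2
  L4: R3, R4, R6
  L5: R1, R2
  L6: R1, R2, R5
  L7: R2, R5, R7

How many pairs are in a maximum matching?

6

Unit-capacity flow: source→left, listed edges, right→sink; max matching = max flow.
Augmenting path L1→R2 (+1); matched 1.
Augmenting path L2→R1 (+1); matched 2.
Augmenting path L4→R3 (+1); matched 3.
Augmenting path L6→R5 (+1); matched 4.
Augmenting path L7→R7 (+1); matched 5.
Augmenting path L5→R1→L2→R4 (+1); matched 6.
No augmenting path remains; maximum matching = 6.
König certificate: {L2, L4, L5, L6, L7, R2} is a vertex cover of size 6 (every listed pair touches it), so no matching can be larger.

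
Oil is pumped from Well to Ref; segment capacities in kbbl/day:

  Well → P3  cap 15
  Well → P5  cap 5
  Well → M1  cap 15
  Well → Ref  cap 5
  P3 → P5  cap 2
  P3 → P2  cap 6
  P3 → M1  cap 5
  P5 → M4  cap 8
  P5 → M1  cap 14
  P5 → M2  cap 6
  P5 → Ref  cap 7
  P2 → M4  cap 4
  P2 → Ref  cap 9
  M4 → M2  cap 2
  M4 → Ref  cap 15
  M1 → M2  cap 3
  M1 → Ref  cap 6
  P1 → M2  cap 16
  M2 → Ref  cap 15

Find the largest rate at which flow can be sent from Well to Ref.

27

Augment Well→Ref: bottleneck 5, flow now 5.
Augment Well→P5→Ref: bottleneck 5, flow now 10.
Augment Well→M1→Ref: bottleneck 6, flow now 16.
Augment Well→P3→P5→Ref: bottleneck 2, flow now 18.
Augment Well→P3→P2→Ref: bottleneck 6, flow now 24.
Augment Well→M1→M2→Ref: bottleneck 3, flow now 27.
No augmenting path remains; maximum flow = 27.
In the residual graph, reachable from Well: {Well, P3, M1}.
Min-cut edges: Well→P5 (5), Well→Ref (5), P3→P5 (2), P3→P2 (6), M1→M2 (3), M1→Ref (6); capacity 5 + 5 + 2 + 6 + 3 + 6 = 27.
This cut is saturated, so no flow can exceed 27.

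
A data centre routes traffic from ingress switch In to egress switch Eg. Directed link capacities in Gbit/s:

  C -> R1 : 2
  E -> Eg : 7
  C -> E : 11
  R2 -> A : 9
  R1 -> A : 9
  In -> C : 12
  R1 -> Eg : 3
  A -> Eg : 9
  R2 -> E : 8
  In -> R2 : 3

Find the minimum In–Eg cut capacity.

Augment In→R2→E→Eg: bottleneck 3, flow now 3.
Augment In→C→R1→Eg: bottleneck 2, flow now 5.
Augment In→C→E→Eg: bottleneck 4, flow now 9.
Augment In→C→E→R2→A→Eg: bottleneck 3, flow now 12. (uses reverse residual edge)
No augmenting path remains; maximum flow = 12.
By max-flow min-cut, the minimum cut capacity equals the max flow.
In the residual graph, reachable from In: {In, C, E}.
Min-cut edges: In→R2 (3), C→R1 (2), E→Eg (7); capacity 3 + 2 + 7 = 12.

12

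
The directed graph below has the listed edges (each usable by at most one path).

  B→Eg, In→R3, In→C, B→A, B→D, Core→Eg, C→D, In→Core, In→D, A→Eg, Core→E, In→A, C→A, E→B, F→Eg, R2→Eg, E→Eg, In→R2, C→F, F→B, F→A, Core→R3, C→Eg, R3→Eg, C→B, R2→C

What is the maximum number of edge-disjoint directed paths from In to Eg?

5

Assign every edge capacity 1; by Menger, the answer equals the max flow.
Path In→R2→Eg (+1); total 1.
Path In→Core→Eg (+1); total 2.
Path In→R3→Eg (+1); total 3.
Path In→C→Eg (+1); total 4.
Path In→A→Eg (+1); total 5.
No residual In→Eg path; max flow = 5.
Certifying cut of size 5: {In→A, In→C, In→Core, In→R2, In→R3}.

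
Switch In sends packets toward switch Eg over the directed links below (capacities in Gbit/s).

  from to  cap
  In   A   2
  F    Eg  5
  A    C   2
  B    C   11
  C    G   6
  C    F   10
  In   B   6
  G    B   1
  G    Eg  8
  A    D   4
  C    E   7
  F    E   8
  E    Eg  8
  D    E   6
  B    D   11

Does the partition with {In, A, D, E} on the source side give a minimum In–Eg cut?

Given cut capacity: 6 + 2 + 8 = 16.
Augment In→A→C→E→Eg: bottleneck 2, flow now 2.
Augment In→B→C→E→Eg: bottleneck 5, flow now 7.
Augment In→B→C→F→Eg: bottleneck 1, flow now 8.
No augmenting path remains; maximum flow = 8.
In the residual graph, reachable from In: {In}.
Min-cut edges: In→A (2), In→B (6); capacity 2 + 6 = 8.
Cut capacity 16 exceeds the max flow 8, so it is not minimum.

No — its capacity is 16, but the minimum cut has capacity 8.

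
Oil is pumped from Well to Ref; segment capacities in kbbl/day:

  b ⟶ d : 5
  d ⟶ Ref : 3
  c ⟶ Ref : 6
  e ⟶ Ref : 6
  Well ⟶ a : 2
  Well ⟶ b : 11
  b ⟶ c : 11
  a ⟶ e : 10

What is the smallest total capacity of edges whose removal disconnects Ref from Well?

Augment Well→a→e→Ref: bottleneck 2, flow now 2.
Augment Well→b→c→Ref: bottleneck 6, flow now 8.
Augment Well→b→d→Ref: bottleneck 3, flow now 11.
No augmenting path remains; maximum flow = 11.
By max-flow min-cut, the minimum cut capacity equals the max flow.
In the residual graph, reachable from Well: {Well, b, c, d}.
Min-cut edges: Well→a (2), c→Ref (6), d→Ref (3); capacity 2 + 6 + 3 = 11.

11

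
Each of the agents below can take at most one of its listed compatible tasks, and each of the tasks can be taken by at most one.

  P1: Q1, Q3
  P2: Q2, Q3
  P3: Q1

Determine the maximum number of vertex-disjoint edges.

Unit-capacity flow: source→left, listed edges, right→sink; max matching = max flow.
Augmenting path P1→Q1 (+1); matched 1.
Augmenting path P2→Q2 (+1); matched 2.
Augmenting path P3→Q1→P1→Q3 (+1); matched 3.
No augmenting path remains; maximum matching = 3.
König certificate: {P1, P2, P3} is a vertex cover of size 3 (every listed pair touches it), so no matching can be larger.

3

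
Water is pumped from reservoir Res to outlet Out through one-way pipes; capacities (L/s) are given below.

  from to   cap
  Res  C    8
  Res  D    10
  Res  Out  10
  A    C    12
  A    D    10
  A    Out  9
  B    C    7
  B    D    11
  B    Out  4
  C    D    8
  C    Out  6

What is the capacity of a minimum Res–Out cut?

16

Augment Res→Out: bottleneck 10, flow now 10.
Augment Res→C→Out: bottleneck 6, flow now 16.
No augmenting path remains; maximum flow = 16.
By max-flow min-cut, the minimum cut capacity equals the max flow.
In the residual graph, reachable from Res: {Res, C, D}.
Min-cut edges: Res→Out (10), C→Out (6); capacity 10 + 6 = 16.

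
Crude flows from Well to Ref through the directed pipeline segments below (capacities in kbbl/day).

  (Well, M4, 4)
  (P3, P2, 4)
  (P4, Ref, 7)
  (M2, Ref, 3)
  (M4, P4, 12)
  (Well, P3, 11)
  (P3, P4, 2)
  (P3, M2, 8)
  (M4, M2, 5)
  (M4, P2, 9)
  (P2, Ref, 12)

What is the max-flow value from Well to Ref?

Augment Well→P3→P4→Ref: bottleneck 2, flow now 2.
Augment Well→P3→P2→Ref: bottleneck 4, flow now 6.
Augment Well→P3→M2→Ref: bottleneck 3, flow now 9.
Augment Well→M4→P4→Ref: bottleneck 4, flow now 13.
No augmenting path remains; maximum flow = 13.
In the residual graph, reachable from Well: {Well, P3, M2}.
Min-cut edges: Well→M4 (4), P3→P4 (2), P3→P2 (4), M2→Ref (3); capacity 4 + 2 + 4 + 3 = 13.
This cut is saturated, so no flow can exceed 13.

13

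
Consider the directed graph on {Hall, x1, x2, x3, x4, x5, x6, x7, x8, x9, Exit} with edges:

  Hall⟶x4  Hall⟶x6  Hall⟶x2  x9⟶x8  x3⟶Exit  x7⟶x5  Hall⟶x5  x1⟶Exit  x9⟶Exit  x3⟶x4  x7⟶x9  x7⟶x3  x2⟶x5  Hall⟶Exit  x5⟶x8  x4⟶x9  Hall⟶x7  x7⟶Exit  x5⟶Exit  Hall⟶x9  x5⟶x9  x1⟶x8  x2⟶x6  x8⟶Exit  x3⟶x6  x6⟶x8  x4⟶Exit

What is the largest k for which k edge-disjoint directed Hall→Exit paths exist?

6

Assign every edge capacity 1; by Menger, the answer equals the max flow.
Path Hall→Exit (+1); total 1.
Path Hall→x4→Exit (+1); total 2.
Path Hall→x5→Exit (+1); total 3.
Path Hall→x7→Exit (+1); total 4.
Path Hall→x9→Exit (+1); total 5.
Path Hall→x6→x8→Exit (+1); total 6.
No residual Hall→Exit path; max flow = 6.
Certifying cut of size 6: {Hall→Exit, Hall→x4, Hall→x7, x5→Exit, x8→Exit, x9→Exit}.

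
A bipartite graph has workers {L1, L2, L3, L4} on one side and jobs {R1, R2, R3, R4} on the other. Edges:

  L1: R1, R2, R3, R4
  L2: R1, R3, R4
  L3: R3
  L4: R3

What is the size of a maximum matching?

3

Unit-capacity flow: source→left, listed edges, right→sink; max matching = max flow.
Augmenting path L1→R1 (+1); matched 1.
Augmenting path L2→R3 (+1); matched 2.
Augmenting path L3→R3→L2→R4 (+1); matched 3.
No augmenting path remains; maximum matching = 3.
König certificate: {L1, L2, R3} is a vertex cover of size 3 (every listed pair touches it), so no matching can be larger.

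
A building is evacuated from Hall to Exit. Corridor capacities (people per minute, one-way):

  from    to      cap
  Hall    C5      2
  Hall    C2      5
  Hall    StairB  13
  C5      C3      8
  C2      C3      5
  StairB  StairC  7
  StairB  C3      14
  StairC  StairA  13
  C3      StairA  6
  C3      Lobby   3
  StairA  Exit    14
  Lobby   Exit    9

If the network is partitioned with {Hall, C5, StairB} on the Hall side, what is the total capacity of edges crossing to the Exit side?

Edges leaving {Hall, C5, StairB}: Hall→C2 (5), C5→C3 (8), StairB→StairC (7), StairB→C3 (14).
Cut capacity = 5 + 8 + 7 + 14 = 34.

34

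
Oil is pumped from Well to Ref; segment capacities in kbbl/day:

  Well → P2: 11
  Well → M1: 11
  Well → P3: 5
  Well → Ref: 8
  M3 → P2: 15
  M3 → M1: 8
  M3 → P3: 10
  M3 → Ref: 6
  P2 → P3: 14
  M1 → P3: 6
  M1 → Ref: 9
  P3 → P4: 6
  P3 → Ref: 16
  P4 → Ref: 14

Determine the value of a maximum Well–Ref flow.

Augment Well→Ref: bottleneck 8, flow now 8.
Augment Well→M1→Ref: bottleneck 9, flow now 17.
Augment Well→P3→Ref: bottleneck 5, flow now 22.
Augment Well→P2→P3→Ref: bottleneck 11, flow now 33.
Augment Well→M1→P3→P4→Ref: bottleneck 2, flow now 35.
No augmenting path remains; maximum flow = 35.
In the residual graph, reachable from Well: {Well}.
Min-cut edges: Well→P2 (11), Well→M1 (11), Well→P3 (5), Well→Ref (8); capacity 11 + 11 + 5 + 8 = 35.
This cut is saturated, so no flow can exceed 35.

35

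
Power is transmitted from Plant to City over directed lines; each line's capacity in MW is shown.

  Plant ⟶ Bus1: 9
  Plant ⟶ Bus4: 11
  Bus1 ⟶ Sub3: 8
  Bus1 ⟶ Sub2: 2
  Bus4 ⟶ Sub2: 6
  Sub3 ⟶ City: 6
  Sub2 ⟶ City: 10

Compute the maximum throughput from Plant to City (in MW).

14

Augment Plant→Bus1→Sub3→City: bottleneck 6, flow now 6.
Augment Plant→Bus1→Sub2→City: bottleneck 2, flow now 8.
Augment Plant→Bus4→Sub2→City: bottleneck 6, flow now 14.
No augmenting path remains; maximum flow = 14.
In the residual graph, reachable from Plant: {Plant, Bus1, Bus4, Sub3}.
Min-cut edges: Bus1→Sub2 (2), Bus4→Sub2 (6), Sub3→City (6); capacity 2 + 6 + 6 = 14.
This cut is saturated, so no flow can exceed 14.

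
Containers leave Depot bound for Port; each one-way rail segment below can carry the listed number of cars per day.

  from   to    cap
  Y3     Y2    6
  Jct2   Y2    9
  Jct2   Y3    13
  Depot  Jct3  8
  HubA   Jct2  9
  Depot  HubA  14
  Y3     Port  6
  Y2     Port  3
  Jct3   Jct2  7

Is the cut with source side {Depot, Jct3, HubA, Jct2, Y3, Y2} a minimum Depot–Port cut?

Yes — it is a minimum cut (capacity 9).

Given cut capacity: 6 + 3 = 9.
Augment Depot→Jct3→Jct2→Y3→Port: bottleneck 6, flow now 6.
Augment Depot→Jct3→Jct2→Y2→Port: bottleneck 1, flow now 7.
Augment Depot→HubA→Jct2→Y2→Port: bottleneck 2, flow now 9.
No augmenting path remains; maximum flow = 9.
Cut capacity 9 equals the max flow, so it is a minimum cut.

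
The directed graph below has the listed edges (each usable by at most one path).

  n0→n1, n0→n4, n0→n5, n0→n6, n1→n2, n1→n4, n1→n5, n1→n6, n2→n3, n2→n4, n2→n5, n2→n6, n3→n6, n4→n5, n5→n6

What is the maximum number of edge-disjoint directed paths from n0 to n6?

Assign every edge capacity 1; by Menger, the answer equals the max flow.
Path n0→n6 (+1); total 1.
Path n0→n1→n6 (+1); total 2.
Path n0→n5→n6 (+1); total 3.
No residual n0→n6 path; max flow = 3.
Certifying cut of size 3: {n0→n1, n0→n6, n5→n6}.

3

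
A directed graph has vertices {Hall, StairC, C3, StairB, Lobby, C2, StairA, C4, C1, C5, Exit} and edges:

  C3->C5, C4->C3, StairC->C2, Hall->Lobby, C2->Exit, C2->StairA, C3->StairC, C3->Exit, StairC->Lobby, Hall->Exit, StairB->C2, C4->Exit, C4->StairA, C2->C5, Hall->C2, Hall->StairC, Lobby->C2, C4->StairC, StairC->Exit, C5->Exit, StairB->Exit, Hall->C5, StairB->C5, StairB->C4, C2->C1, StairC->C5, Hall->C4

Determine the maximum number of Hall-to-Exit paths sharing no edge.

5

Assign every edge capacity 1; by Menger, the answer equals the max flow.
Path Hall→Exit (+1); total 1.
Path Hall→StairC→Exit (+1); total 2.
Path Hall→C2→Exit (+1); total 3.
Path Hall→C4→Exit (+1); total 4.
Path Hall→C5→Exit (+1); total 5.
No residual Hall→Exit path; max flow = 5.
Certifying cut of size 5: {C2→Exit, C5→Exit, Hall→C4, Hall→Exit, Hall→StairC}.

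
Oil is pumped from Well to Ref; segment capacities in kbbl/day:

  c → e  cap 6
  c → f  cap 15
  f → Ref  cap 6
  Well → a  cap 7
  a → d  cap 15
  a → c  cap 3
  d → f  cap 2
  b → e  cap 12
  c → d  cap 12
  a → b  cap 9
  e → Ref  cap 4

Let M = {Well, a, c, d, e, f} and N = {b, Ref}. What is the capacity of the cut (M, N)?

Edges leaving {Well, a, c, d, e, f}: a→b (9), e→Ref (4), f→Ref (6).
Cut capacity = 9 + 4 + 6 = 19.

19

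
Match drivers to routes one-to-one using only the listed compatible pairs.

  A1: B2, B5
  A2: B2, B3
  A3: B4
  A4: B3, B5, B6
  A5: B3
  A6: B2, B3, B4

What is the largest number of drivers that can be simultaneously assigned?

5

Unit-capacity flow: source→left, listed edges, right→sink; max matching = max flow.
Augmenting path A1→B2 (+1); matched 1.
Augmenting path A2→B3 (+1); matched 2.
Augmenting path A3→B4 (+1); matched 3.
Augmenting path A4→B5 (+1); matched 4.
Augmenting path A6→B2→A1→B5→A4→B6 (+1); matched 5.
No augmenting path remains; maximum matching = 5.
König certificate: {A1, A4, B2, B3, B4} is a vertex cover of size 5 (every listed pair touches it), so no matching can be larger.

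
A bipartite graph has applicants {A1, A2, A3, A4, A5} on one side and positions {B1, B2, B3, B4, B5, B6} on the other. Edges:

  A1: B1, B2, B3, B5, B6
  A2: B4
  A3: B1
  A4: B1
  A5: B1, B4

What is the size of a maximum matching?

3

Unit-capacity flow: source→left, listed edges, right→sink; max matching = max flow.
Augmenting path A1→B1 (+1); matched 1.
Augmenting path A2→B4 (+1); matched 2.
Augmenting path A3→B1→A1→B2 (+1); matched 3.
No augmenting path remains; maximum matching = 3.
König certificate: {A1, B1, B4} is a vertex cover of size 3 (every listed pair touches it), so no matching can be larger.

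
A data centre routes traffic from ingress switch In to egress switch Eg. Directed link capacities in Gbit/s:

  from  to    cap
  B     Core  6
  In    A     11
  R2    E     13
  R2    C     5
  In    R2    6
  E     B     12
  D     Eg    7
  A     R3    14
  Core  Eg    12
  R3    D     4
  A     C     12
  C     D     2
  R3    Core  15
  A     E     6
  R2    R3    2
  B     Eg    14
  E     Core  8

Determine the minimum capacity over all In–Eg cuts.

Augment In→R2→R3→D→Eg: bottleneck 2, flow now 2.
Augment In→R2→E→B→Eg: bottleneck 4, flow now 6.
Augment In→A→R3→D→Eg: bottleneck 2, flow now 8.
Augment In→A→R3→Core→Eg: bottleneck 9, flow now 17.
No augmenting path remains; maximum flow = 17.
By max-flow min-cut, the minimum cut capacity equals the max flow.
In the residual graph, reachable from In: {In}.
Min-cut edges: In→R2 (6), In→A (11); capacity 6 + 11 = 17.

17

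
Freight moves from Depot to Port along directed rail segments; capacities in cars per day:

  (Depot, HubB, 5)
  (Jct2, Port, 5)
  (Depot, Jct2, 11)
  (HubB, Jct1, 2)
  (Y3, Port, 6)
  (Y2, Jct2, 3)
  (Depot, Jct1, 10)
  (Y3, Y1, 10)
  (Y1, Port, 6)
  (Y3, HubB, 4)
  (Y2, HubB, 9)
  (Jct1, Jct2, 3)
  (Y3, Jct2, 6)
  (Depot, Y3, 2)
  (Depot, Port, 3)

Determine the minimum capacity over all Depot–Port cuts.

Augment Depot→Port: bottleneck 3, flow now 3.
Augment Depot→Y3→Port: bottleneck 2, flow now 5.
Augment Depot→Jct2→Port: bottleneck 5, flow now 10.
No augmenting path remains; maximum flow = 10.
By max-flow min-cut, the minimum cut capacity equals the max flow.
In the residual graph, reachable from Depot: {Depot, HubB, Jct1, Jct2}.
Min-cut edges: Depot→Y3 (2), Depot→Port (3), Jct2→Port (5); capacity 2 + 3 + 5 = 10.

10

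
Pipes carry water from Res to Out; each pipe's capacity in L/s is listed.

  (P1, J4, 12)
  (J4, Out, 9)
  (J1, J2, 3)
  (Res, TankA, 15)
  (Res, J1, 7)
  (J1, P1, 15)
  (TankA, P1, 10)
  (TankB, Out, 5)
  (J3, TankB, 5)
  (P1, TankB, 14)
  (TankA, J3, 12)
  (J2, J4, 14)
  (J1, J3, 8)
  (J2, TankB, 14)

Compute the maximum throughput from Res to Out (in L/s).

Augment Res→J1→J2→J4→Out: bottleneck 3, flow now 3.
Augment Res→J1→J3→TankB→Out: bottleneck 4, flow now 7.
Augment Res→TankA→J3→TankB→Out: bottleneck 1, flow now 8.
Augment Res→TankA→P1→J4→Out: bottleneck 6, flow now 14.
No augmenting path remains; maximum flow = 14.
In the residual graph, reachable from Res: {Res, J1, TankA, J2, J3, P1, J4, TankB}.
Min-cut edges: J4→Out (9), TankB→Out (5); capacity 9 + 5 = 14.
This cut is saturated, so no flow can exceed 14.

14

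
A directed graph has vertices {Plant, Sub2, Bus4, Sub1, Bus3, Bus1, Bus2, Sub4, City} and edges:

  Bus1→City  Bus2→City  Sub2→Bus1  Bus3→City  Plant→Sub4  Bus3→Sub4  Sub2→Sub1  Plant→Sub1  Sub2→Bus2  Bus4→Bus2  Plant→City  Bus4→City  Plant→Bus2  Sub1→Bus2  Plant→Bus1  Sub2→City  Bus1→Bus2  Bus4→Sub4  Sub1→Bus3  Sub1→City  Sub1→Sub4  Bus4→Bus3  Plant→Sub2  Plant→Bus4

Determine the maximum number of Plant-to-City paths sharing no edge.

Assign every edge capacity 1; by Menger, the answer equals the max flow.
Path Plant→City (+1); total 1.
Path Plant→Sub2→City (+1); total 2.
Path Plant→Bus4→City (+1); total 3.
Path Plant→Sub1→City (+1); total 4.
Path Plant→Bus1→City (+1); total 5.
Path Plant→Bus2→City (+1); total 6.
No residual Plant→City path; max flow = 6.
Certifying cut of size 6: {Plant→Bus1, Plant→Bus2, Plant→Bus4, Plant→City, Plant→Sub1, Plant→Sub2}.

6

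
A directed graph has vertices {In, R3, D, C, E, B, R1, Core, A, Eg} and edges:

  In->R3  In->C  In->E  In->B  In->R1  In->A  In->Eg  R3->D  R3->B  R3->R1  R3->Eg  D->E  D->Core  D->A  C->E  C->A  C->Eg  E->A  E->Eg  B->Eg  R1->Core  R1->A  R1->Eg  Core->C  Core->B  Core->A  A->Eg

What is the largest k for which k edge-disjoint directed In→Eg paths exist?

Assign every edge capacity 1; by Menger, the answer equals the max flow.
Path In→Eg (+1); total 1.
Path In→R3→Eg (+1); total 2.
Path In→C→Eg (+1); total 3.
Path In→E→Eg (+1); total 4.
Path In→B→Eg (+1); total 5.
Path In→R1→Eg (+1); total 6.
Path In→A→Eg (+1); total 7.
No residual In→Eg path; max flow = 7.
Certifying cut of size 7: {In→A, In→B, In→C, In→E, In→Eg, In→R1, In→R3}.

7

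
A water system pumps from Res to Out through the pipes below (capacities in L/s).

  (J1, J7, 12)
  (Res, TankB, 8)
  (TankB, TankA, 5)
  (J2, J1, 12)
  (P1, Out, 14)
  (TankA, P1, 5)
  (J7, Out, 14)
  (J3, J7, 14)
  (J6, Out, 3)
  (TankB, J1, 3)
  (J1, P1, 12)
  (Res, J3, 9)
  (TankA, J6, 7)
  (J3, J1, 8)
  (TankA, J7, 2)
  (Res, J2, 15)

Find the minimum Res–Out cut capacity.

Augment Res→J3→J7→Out: bottleneck 9, flow now 9.
Augment Res→J2→J1→J7→Out: bottleneck 5, flow now 14.
Augment Res→J2→J1→P1→Out: bottleneck 7, flow now 21.
Augment Res→TankB→J1→P1→Out: bottleneck 3, flow now 24.
Augment Res→TankB→TankA→J6→Out: bottleneck 3, flow now 27.
Augment Res→TankB→TankA→P1→Out: bottleneck 2, flow now 29.
No augmenting path remains; maximum flow = 29.
By max-flow min-cut, the minimum cut capacity equals the max flow.
In the residual graph, reachable from Res: {Res, J2}.
Min-cut edges: Res→J3 (9), Res→TankB (8), J2→J1 (12); capacity 9 + 8 + 12 = 29.

29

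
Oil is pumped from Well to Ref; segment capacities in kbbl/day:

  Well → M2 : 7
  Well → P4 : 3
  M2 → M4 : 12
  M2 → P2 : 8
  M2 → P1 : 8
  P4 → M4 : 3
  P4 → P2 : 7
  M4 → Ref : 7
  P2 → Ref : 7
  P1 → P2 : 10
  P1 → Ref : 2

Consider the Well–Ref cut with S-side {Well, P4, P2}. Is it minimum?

No — its capacity is 17, but the minimum cut has capacity 10.

Given cut capacity: 7 + 3 + 7 = 17.
Augment Well→M2→M4→Ref: bottleneck 7, flow now 7.
Augment Well→P4→P2→Ref: bottleneck 3, flow now 10.
No augmenting path remains; maximum flow = 10.
In the residual graph, reachable from Well: {Well}.
Min-cut edges: Well→M2 (7), Well→P4 (3); capacity 7 + 3 = 10.
Cut capacity 17 exceeds the max flow 10, so it is not minimum.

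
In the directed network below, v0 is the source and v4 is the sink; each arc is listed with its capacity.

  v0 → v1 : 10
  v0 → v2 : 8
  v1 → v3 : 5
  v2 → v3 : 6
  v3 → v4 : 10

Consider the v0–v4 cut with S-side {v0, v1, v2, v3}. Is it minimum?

Yes — it is a minimum cut (capacity 10).

Given cut capacity: 10 = 10.
Augment v0→v1→v3→v4: bottleneck 5, flow now 5.
Augment v0→v2→v3→v4: bottleneck 5, flow now 10.
No augmenting path remains; maximum flow = 10.
Cut capacity 10 equals the max flow, so it is a minimum cut.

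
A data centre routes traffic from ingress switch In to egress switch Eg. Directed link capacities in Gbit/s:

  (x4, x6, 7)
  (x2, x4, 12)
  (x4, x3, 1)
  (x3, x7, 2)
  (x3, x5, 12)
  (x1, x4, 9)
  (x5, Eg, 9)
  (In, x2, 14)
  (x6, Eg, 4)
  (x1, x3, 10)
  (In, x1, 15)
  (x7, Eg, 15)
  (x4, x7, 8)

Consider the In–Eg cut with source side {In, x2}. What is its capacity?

Edges leaving {In, x2}: In→x1 (15), x2→x4 (12).
Cut capacity = 15 + 12 = 27.

27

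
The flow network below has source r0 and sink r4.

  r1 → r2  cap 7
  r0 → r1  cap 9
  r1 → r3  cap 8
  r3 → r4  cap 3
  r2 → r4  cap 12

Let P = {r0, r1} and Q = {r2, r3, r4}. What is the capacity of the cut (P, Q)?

Edges leaving {r0, r1}: r1→r2 (7), r1→r3 (8).
Cut capacity = 7 + 8 = 15.

15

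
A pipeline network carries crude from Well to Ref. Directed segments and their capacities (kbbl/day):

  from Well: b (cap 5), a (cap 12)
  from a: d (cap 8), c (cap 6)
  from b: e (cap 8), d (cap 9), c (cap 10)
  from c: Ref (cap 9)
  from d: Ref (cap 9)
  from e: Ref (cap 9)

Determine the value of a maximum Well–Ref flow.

Augment Well→a→c→Ref: bottleneck 6, flow now 6.
Augment Well→a→d→Ref: bottleneck 6, flow now 12.
Augment Well→b→c→Ref: bottleneck 3, flow now 15.
Augment Well→b→d→Ref: bottleneck 2, flow now 17.
No augmenting path remains; maximum flow = 17.
In the residual graph, reachable from Well: {Well}.
Min-cut edges: Well→a (12), Well→b (5); capacity 12 + 5 = 17.
This cut is saturated, so no flow can exceed 17.

17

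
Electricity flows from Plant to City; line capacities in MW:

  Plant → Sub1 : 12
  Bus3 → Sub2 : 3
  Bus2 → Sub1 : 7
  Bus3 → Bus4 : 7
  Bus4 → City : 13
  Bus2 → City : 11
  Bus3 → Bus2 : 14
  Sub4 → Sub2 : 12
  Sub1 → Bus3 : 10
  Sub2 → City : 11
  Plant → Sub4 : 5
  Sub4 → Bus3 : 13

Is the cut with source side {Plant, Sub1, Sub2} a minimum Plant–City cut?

Given cut capacity: 5 + 10 + 11 = 26.
Augment Plant→Sub4→Sub2→City: bottleneck 5, flow now 5.
Augment Plant→Sub1→Bus3→Bus2→City: bottleneck 10, flow now 15.
No augmenting path remains; maximum flow = 15.
In the residual graph, reachable from Plant: {Plant, Sub1}.
Min-cut edges: Plant→Sub4 (5), Sub1→Bus3 (10); capacity 5 + 10 = 15.
Cut capacity 26 exceeds the max flow 15, so it is not minimum.

No — its capacity is 26, but the minimum cut has capacity 15.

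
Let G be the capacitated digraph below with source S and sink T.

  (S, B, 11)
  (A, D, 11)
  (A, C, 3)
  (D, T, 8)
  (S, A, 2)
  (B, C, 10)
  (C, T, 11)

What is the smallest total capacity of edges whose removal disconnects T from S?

Augment S→A→C→T: bottleneck 2, flow now 2.
Augment S→B→C→T: bottleneck 9, flow now 11.
Augment S→B→C→A→D→T: bottleneck 1, flow now 12. (uses reverse residual edge)
No augmenting path remains; maximum flow = 12.
By max-flow min-cut, the minimum cut capacity equals the max flow.
In the residual graph, reachable from S: {S, B}.
Min-cut edges: S→A (2), B→C (10); capacity 2 + 10 = 12.

12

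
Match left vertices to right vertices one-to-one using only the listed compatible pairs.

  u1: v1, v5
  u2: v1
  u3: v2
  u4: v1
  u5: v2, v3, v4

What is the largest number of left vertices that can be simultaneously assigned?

4

Unit-capacity flow: source→left, listed edges, right→sink; max matching = max flow.
Augmenting path u1→v1 (+1); matched 1.
Augmenting path u3→v2 (+1); matched 2.
Augmenting path u5→v3 (+1); matched 3.
Augmenting path u2→v1→u1→v5 (+1); matched 4.
No augmenting path remains; maximum matching = 4.
König certificate: {u1, u3, u5, v1} is a vertex cover of size 4 (every listed pair touches it), so no matching can be larger.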